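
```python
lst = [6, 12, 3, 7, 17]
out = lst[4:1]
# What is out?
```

lst has length 5. The slice lst[4:1] resolves to an empty index range, so the result is [].

[]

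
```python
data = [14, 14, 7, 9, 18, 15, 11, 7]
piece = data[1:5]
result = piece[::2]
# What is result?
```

data has length 8. The slice data[1:5] selects indices [1, 2, 3, 4] (1->14, 2->7, 3->9, 4->18), giving [14, 7, 9, 18]. So piece = [14, 7, 9, 18]. piece has length 4. The slice piece[::2] selects indices [0, 2] (0->14, 2->9), giving [14, 9].

[14, 9]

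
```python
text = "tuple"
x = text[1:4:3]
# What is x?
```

text has length 5. The slice text[1:4:3] selects indices [1] (1->'u'), giving 'u'.

'u'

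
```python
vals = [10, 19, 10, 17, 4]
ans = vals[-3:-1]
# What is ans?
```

vals has length 5. The slice vals[-3:-1] selects indices [2, 3] (2->10, 3->17), giving [10, 17].

[10, 17]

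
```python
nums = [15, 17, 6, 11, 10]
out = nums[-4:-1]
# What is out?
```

nums has length 5. The slice nums[-4:-1] selects indices [1, 2, 3] (1->17, 2->6, 3->11), giving [17, 6, 11].

[17, 6, 11]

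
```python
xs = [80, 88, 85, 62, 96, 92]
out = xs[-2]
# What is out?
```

xs has length 6. Negative index -2 maps to positive index 6 + (-2) = 4. xs[4] = 96.

96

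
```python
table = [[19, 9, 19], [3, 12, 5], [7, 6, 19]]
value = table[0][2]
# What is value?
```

table[0] = [19, 9, 19]. Taking column 2 of that row yields 19.

19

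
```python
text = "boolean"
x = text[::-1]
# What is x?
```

text has length 7. The slice text[::-1] selects indices [6, 5, 4, 3, 2, 1, 0] (6->'n', 5->'a', 4->'e', 3->'l', 2->'o', 1->'o', 0->'b'), giving 'naeloob'.

'naeloob'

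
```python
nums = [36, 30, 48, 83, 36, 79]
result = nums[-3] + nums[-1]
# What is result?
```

nums has length 6. Negative index -3 maps to positive index 6 + (-3) = 3. nums[3] = 83.
nums has length 6. Negative index -1 maps to positive index 6 + (-1) = 5. nums[5] = 79.
Sum: 83 + 79 = 162.

162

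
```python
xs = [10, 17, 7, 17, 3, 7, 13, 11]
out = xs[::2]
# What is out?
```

xs has length 8. The slice xs[::2] selects indices [0, 2, 4, 6] (0->10, 2->7, 4->3, 6->13), giving [10, 7, 3, 13].

[10, 7, 3, 13]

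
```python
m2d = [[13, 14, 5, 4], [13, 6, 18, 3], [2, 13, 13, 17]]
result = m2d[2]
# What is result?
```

m2d has 3 rows. Row 2 is [2, 13, 13, 17].

[2, 13, 13, 17]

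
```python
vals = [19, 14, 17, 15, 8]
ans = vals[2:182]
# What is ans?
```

vals has length 5. The slice vals[2:182] selects indices [2, 3, 4] (2->17, 3->15, 4->8), giving [17, 15, 8].

[17, 15, 8]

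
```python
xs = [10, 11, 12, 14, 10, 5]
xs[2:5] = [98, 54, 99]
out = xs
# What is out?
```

xs starts as [10, 11, 12, 14, 10, 5] (length 6). The slice xs[2:5] covers indices [2, 3, 4] with values [12, 14, 10]. Replacing that slice with [98, 54, 99] (same length) produces [10, 11, 98, 54, 99, 5].

[10, 11, 98, 54, 99, 5]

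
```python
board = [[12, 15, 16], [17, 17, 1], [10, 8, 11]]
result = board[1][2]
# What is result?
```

board[1] = [17, 17, 1]. Taking column 2 of that row yields 1.

1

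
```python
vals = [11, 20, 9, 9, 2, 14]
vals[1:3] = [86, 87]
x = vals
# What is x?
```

vals starts as [11, 20, 9, 9, 2, 14] (length 6). The slice vals[1:3] covers indices [1, 2] with values [20, 9]. Replacing that slice with [86, 87] (same length) produces [11, 86, 87, 9, 2, 14].

[11, 86, 87, 9, 2, 14]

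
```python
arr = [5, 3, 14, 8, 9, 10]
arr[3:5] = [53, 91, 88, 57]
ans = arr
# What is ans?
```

arr starts as [5, 3, 14, 8, 9, 10] (length 6). The slice arr[3:5] covers indices [3, 4] with values [8, 9]. Replacing that slice with [53, 91, 88, 57] (different length) produces [5, 3, 14, 53, 91, 88, 57, 10].

[5, 3, 14, 53, 91, 88, 57, 10]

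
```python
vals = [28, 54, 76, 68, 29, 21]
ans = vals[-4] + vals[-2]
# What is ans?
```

vals has length 6. Negative index -4 maps to positive index 6 + (-4) = 2. vals[2] = 76.
vals has length 6. Negative index -2 maps to positive index 6 + (-2) = 4. vals[4] = 29.
Sum: 76 + 29 = 105.

105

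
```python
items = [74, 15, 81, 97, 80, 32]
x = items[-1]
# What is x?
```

items has length 6. Negative index -1 maps to positive index 6 + (-1) = 5. items[5] = 32.

32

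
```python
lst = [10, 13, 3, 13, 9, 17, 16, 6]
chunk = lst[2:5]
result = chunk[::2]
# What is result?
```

lst has length 8. The slice lst[2:5] selects indices [2, 3, 4] (2->3, 3->13, 4->9), giving [3, 13, 9]. So chunk = [3, 13, 9]. chunk has length 3. The slice chunk[::2] selects indices [0, 2] (0->3, 2->9), giving [3, 9].

[3, 9]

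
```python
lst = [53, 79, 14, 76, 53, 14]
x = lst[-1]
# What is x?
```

lst has length 6. Negative index -1 maps to positive index 6 + (-1) = 5. lst[5] = 14.

14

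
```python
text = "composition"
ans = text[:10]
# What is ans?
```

text has length 11. The slice text[:10] selects indices [0, 1, 2, 3, 4, 5, 6, 7, 8, 9] (0->'c', 1->'o', 2->'m', 3->'p', 4->'o', 5->'s', 6->'i', 7->'t', 8->'i', 9->'o'), giving 'compositio'.

'compositio'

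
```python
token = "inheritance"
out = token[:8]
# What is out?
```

token has length 11. The slice token[:8] selects indices [0, 1, 2, 3, 4, 5, 6, 7] (0->'i', 1->'n', 2->'h', 3->'e', 4->'r', 5->'i', 6->'t', 7->'a'), giving 'inherita'.

'inherita'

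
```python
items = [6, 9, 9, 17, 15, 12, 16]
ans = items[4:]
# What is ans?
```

items has length 7. The slice items[4:] selects indices [4, 5, 6] (4->15, 5->12, 6->16), giving [15, 12, 16].

[15, 12, 16]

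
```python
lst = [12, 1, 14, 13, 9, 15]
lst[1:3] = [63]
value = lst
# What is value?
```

lst starts as [12, 1, 14, 13, 9, 15] (length 6). The slice lst[1:3] covers indices [1, 2] with values [1, 14]. Replacing that slice with [63] (different length) produces [12, 63, 13, 9, 15].

[12, 63, 13, 9, 15]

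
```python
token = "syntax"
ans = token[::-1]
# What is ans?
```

token has length 6. The slice token[::-1] selects indices [5, 4, 3, 2, 1, 0] (5->'x', 4->'a', 3->'t', 2->'n', 1->'y', 0->'s'), giving 'xatnys'.

'xatnys'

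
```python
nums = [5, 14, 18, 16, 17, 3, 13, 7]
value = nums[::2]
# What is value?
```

nums has length 8. The slice nums[::2] selects indices [0, 2, 4, 6] (0->5, 2->18, 4->17, 6->13), giving [5, 18, 17, 13].

[5, 18, 17, 13]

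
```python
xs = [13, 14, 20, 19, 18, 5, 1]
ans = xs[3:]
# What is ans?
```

xs has length 7. The slice xs[3:] selects indices [3, 4, 5, 6] (3->19, 4->18, 5->5, 6->1), giving [19, 18, 5, 1].

[19, 18, 5, 1]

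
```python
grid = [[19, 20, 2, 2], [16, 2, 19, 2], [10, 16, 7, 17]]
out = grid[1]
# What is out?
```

grid has 3 rows. Row 1 is [16, 2, 19, 2].

[16, 2, 19, 2]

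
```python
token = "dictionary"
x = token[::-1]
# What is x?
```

token has length 10. The slice token[::-1] selects indices [9, 8, 7, 6, 5, 4, 3, 2, 1, 0] (9->'y', 8->'r', 7->'a', 6->'n', 5->'o', 4->'i', 3->'t', 2->'c', 1->'i', 0->'d'), giving 'yranoitcid'.

'yranoitcid'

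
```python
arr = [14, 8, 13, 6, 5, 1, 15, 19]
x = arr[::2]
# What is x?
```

arr has length 8. The slice arr[::2] selects indices [0, 2, 4, 6] (0->14, 2->13, 4->5, 6->15), giving [14, 13, 5, 15].

[14, 13, 5, 15]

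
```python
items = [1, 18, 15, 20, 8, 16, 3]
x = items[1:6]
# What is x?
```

items has length 7. The slice items[1:6] selects indices [1, 2, 3, 4, 5] (1->18, 2->15, 3->20, 4->8, 5->16), giving [18, 15, 20, 8, 16].

[18, 15, 20, 8, 16]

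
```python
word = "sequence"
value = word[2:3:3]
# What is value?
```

word has length 8. The slice word[2:3:3] selects indices [2] (2->'q'), giving 'q'.

'q'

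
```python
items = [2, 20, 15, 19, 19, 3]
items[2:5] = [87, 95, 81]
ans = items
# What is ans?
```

items starts as [2, 20, 15, 19, 19, 3] (length 6). The slice items[2:5] covers indices [2, 3, 4] with values [15, 19, 19]. Replacing that slice with [87, 95, 81] (same length) produces [2, 20, 87, 95, 81, 3].

[2, 20, 87, 95, 81, 3]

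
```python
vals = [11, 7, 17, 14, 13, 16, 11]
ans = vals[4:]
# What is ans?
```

vals has length 7. The slice vals[4:] selects indices [4, 5, 6] (4->13, 5->16, 6->11), giving [13, 16, 11].

[13, 16, 11]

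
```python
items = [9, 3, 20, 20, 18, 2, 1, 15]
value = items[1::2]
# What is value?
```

items has length 8. The slice items[1::2] selects indices [1, 3, 5, 7] (1->3, 3->20, 5->2, 7->15), giving [3, 20, 2, 15].

[3, 20, 2, 15]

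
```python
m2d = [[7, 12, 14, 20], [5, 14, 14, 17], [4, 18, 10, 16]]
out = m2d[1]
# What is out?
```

m2d has 3 rows. Row 1 is [5, 14, 14, 17].

[5, 14, 14, 17]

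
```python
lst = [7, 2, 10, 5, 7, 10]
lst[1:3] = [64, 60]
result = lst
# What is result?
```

lst starts as [7, 2, 10, 5, 7, 10] (length 6). The slice lst[1:3] covers indices [1, 2] with values [2, 10]. Replacing that slice with [64, 60] (same length) produces [7, 64, 60, 5, 7, 10].

[7, 64, 60, 5, 7, 10]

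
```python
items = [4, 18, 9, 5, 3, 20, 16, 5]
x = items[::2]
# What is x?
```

items has length 8. The slice items[::2] selects indices [0, 2, 4, 6] (0->4, 2->9, 4->3, 6->16), giving [4, 9, 3, 16].

[4, 9, 3, 16]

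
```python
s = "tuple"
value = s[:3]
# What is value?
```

s has length 5. The slice s[:3] selects indices [0, 1, 2] (0->'t', 1->'u', 2->'p'), giving 'tup'.

'tup'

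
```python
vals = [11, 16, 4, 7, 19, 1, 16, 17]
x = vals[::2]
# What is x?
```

vals has length 8. The slice vals[::2] selects indices [0, 2, 4, 6] (0->11, 2->4, 4->19, 6->16), giving [11, 4, 19, 16].

[11, 4, 19, 16]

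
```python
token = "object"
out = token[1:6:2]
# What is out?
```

token has length 6. The slice token[1:6:2] selects indices [1, 3, 5] (1->'b', 3->'e', 5->'t'), giving 'bet'.

'bet'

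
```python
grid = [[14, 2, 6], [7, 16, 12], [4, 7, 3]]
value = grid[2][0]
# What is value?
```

grid[2] = [4, 7, 3]. Taking column 0 of that row yields 4.

4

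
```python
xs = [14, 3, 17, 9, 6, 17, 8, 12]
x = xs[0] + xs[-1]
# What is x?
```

xs has length 8. xs[0] = 14.
xs has length 8. Negative index -1 maps to positive index 8 + (-1) = 7. xs[7] = 12.
Sum: 14 + 12 = 26.

26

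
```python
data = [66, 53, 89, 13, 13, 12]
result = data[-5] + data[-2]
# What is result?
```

data has length 6. Negative index -5 maps to positive index 6 + (-5) = 1. data[1] = 53.
data has length 6. Negative index -2 maps to positive index 6 + (-2) = 4. data[4] = 13.
Sum: 53 + 13 = 66.

66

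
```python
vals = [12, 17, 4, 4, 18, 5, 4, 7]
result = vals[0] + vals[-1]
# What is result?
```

vals has length 8. vals[0] = 12.
vals has length 8. Negative index -1 maps to positive index 8 + (-1) = 7. vals[7] = 7.
Sum: 12 + 7 = 19.

19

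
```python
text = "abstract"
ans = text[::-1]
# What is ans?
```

text has length 8. The slice text[::-1] selects indices [7, 6, 5, 4, 3, 2, 1, 0] (7->'t', 6->'c', 5->'a', 4->'r', 3->'t', 2->'s', 1->'b', 0->'a'), giving 'tcartsba'.

'tcartsba'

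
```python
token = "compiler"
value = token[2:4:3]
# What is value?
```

token has length 8. The slice token[2:4:3] selects indices [2] (2->'m'), giving 'm'.

'm'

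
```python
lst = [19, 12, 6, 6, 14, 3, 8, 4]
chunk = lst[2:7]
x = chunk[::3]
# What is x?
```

lst has length 8. The slice lst[2:7] selects indices [2, 3, 4, 5, 6] (2->6, 3->6, 4->14, 5->3, 6->8), giving [6, 6, 14, 3, 8]. So chunk = [6, 6, 14, 3, 8]. chunk has length 5. The slice chunk[::3] selects indices [0, 3] (0->6, 3->3), giving [6, 3].

[6, 3]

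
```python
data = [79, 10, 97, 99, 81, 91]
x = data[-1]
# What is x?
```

data has length 6. Negative index -1 maps to positive index 6 + (-1) = 5. data[5] = 91.

91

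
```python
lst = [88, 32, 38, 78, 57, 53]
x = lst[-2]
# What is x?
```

lst has length 6. Negative index -2 maps to positive index 6 + (-2) = 4. lst[4] = 57.

57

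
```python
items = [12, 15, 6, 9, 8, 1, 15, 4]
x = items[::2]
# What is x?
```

items has length 8. The slice items[::2] selects indices [0, 2, 4, 6] (0->12, 2->6, 4->8, 6->15), giving [12, 6, 8, 15].

[12, 6, 8, 15]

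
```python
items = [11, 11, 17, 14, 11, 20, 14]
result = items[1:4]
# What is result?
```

items has length 7. The slice items[1:4] selects indices [1, 2, 3] (1->11, 2->17, 3->14), giving [11, 17, 14].

[11, 17, 14]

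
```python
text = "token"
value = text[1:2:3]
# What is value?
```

text has length 5. The slice text[1:2:3] selects indices [1] (1->'o'), giving 'o'.

'o'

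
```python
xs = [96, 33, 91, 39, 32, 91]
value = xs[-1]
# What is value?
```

xs has length 6. Negative index -1 maps to positive index 6 + (-1) = 5. xs[5] = 91.

91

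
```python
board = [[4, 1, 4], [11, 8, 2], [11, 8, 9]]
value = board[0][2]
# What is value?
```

board[0] = [4, 1, 4]. Taking column 2 of that row yields 4.

4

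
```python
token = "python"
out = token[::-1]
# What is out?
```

token has length 6. The slice token[::-1] selects indices [5, 4, 3, 2, 1, 0] (5->'n', 4->'o', 3->'h', 2->'t', 1->'y', 0->'p'), giving 'nohtyp'.

'nohtyp'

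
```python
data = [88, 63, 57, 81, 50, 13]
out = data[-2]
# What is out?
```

data has length 6. Negative index -2 maps to positive index 6 + (-2) = 4. data[4] = 50.

50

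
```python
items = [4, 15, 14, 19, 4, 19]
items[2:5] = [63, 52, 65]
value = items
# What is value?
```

items starts as [4, 15, 14, 19, 4, 19] (length 6). The slice items[2:5] covers indices [2, 3, 4] with values [14, 19, 4]. Replacing that slice with [63, 52, 65] (same length) produces [4, 15, 63, 52, 65, 19].

[4, 15, 63, 52, 65, 19]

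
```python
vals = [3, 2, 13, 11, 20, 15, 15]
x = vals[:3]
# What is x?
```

vals has length 7. The slice vals[:3] selects indices [0, 1, 2] (0->3, 1->2, 2->13), giving [3, 2, 13].

[3, 2, 13]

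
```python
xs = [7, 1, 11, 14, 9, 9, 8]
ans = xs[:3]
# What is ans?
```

xs has length 7. The slice xs[:3] selects indices [0, 1, 2] (0->7, 1->1, 2->11), giving [7, 1, 11].

[7, 1, 11]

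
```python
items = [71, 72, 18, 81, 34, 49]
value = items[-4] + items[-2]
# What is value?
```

items has length 6. Negative index -4 maps to positive index 6 + (-4) = 2. items[2] = 18.
items has length 6. Negative index -2 maps to positive index 6 + (-2) = 4. items[4] = 34.
Sum: 18 + 34 = 52.

52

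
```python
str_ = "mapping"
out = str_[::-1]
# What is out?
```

str_ has length 7. The slice str_[::-1] selects indices [6, 5, 4, 3, 2, 1, 0] (6->'g', 5->'n', 4->'i', 3->'p', 2->'p', 1->'a', 0->'m'), giving 'gnippam'.

'gnippam'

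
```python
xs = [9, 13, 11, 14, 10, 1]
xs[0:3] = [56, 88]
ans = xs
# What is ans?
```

xs starts as [9, 13, 11, 14, 10, 1] (length 6). The slice xs[0:3] covers indices [0, 1, 2] with values [9, 13, 11]. Replacing that slice with [56, 88] (different length) produces [56, 88, 14, 10, 1].

[56, 88, 14, 10, 1]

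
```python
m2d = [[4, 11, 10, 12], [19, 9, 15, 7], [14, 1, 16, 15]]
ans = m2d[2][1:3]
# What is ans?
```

m2d[2] = [14, 1, 16, 15]. m2d[2] has length 4. The slice m2d[2][1:3] selects indices [1, 2] (1->1, 2->16), giving [1, 16].

[1, 16]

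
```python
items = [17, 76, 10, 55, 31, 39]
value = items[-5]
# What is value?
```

items has length 6. Negative index -5 maps to positive index 6 + (-5) = 1. items[1] = 76.

76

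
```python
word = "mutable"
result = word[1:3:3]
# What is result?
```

word has length 7. The slice word[1:3:3] selects indices [1] (1->'u'), giving 'u'.

'u'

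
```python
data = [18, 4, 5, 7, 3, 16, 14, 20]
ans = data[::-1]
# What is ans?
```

data has length 8. The slice data[::-1] selects indices [7, 6, 5, 4, 3, 2, 1, 0] (7->20, 6->14, 5->16, 4->3, 3->7, 2->5, 1->4, 0->18), giving [20, 14, 16, 3, 7, 5, 4, 18].

[20, 14, 16, 3, 7, 5, 4, 18]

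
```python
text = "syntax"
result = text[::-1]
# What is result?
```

text has length 6. The slice text[::-1] selects indices [5, 4, 3, 2, 1, 0] (5->'x', 4->'a', 3->'t', 2->'n', 1->'y', 0->'s'), giving 'xatnys'.

'xatnys'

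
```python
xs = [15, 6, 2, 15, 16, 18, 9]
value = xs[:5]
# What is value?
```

xs has length 7. The slice xs[:5] selects indices [0, 1, 2, 3, 4] (0->15, 1->6, 2->2, 3->15, 4->16), giving [15, 6, 2, 15, 16].

[15, 6, 2, 15, 16]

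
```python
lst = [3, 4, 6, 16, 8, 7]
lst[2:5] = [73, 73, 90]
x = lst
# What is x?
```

lst starts as [3, 4, 6, 16, 8, 7] (length 6). The slice lst[2:5] covers indices [2, 3, 4] with values [6, 16, 8]. Replacing that slice with [73, 73, 90] (same length) produces [3, 4, 73, 73, 90, 7].

[3, 4, 73, 73, 90, 7]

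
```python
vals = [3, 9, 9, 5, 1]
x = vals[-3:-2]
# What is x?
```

vals has length 5. The slice vals[-3:-2] selects indices [2] (2->9), giving [9].

[9]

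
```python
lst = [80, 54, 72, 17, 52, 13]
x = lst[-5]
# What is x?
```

lst has length 6. Negative index -5 maps to positive index 6 + (-5) = 1. lst[1] = 54.

54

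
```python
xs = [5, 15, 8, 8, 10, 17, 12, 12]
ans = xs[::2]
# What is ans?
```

xs has length 8. The slice xs[::2] selects indices [0, 2, 4, 6] (0->5, 2->8, 4->10, 6->12), giving [5, 8, 10, 12].

[5, 8, 10, 12]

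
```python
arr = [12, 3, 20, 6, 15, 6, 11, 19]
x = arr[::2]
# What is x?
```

arr has length 8. The slice arr[::2] selects indices [0, 2, 4, 6] (0->12, 2->20, 4->15, 6->11), giving [12, 20, 15, 11].

[12, 20, 15, 11]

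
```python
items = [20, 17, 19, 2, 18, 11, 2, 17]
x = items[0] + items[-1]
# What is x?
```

items has length 8. items[0] = 20.
items has length 8. Negative index -1 maps to positive index 8 + (-1) = 7. items[7] = 17.
Sum: 20 + 17 = 37.

37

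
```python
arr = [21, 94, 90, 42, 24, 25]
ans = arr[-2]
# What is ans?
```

arr has length 6. Negative index -2 maps to positive index 6 + (-2) = 4. arr[4] = 24.

24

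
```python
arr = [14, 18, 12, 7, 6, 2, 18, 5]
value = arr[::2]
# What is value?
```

arr has length 8. The slice arr[::2] selects indices [0, 2, 4, 6] (0->14, 2->12, 4->6, 6->18), giving [14, 12, 6, 18].

[14, 12, 6, 18]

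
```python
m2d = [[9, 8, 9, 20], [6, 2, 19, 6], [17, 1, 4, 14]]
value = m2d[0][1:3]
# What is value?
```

m2d[0] = [9, 8, 9, 20]. m2d[0] has length 4. The slice m2d[0][1:3] selects indices [1, 2] (1->8, 2->9), giving [8, 9].

[8, 9]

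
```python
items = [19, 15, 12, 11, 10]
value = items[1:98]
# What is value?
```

items has length 5. The slice items[1:98] selects indices [1, 2, 3, 4] (1->15, 2->12, 3->11, 4->10), giving [15, 12, 11, 10].

[15, 12, 11, 10]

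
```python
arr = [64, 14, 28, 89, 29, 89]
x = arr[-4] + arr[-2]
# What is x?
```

arr has length 6. Negative index -4 maps to positive index 6 + (-4) = 2. arr[2] = 28.
arr has length 6. Negative index -2 maps to positive index 6 + (-2) = 4. arr[4] = 29.
Sum: 28 + 29 = 57.

57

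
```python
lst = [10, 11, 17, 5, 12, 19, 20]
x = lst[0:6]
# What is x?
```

lst has length 7. The slice lst[0:6] selects indices [0, 1, 2, 3, 4, 5] (0->10, 1->11, 2->17, 3->5, 4->12, 5->19), giving [10, 11, 17, 5, 12, 19].

[10, 11, 17, 5, 12, 19]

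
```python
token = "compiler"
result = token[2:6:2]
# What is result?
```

token has length 8. The slice token[2:6:2] selects indices [2, 4] (2->'m', 4->'i'), giving 'mi'.

'mi'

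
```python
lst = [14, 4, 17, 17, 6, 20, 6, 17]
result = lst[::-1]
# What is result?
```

lst has length 8. The slice lst[::-1] selects indices [7, 6, 5, 4, 3, 2, 1, 0] (7->17, 6->6, 5->20, 4->6, 3->17, 2->17, 1->4, 0->14), giving [17, 6, 20, 6, 17, 17, 4, 14].

[17, 6, 20, 6, 17, 17, 4, 14]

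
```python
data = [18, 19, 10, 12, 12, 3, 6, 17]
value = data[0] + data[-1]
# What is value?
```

data has length 8. data[0] = 18.
data has length 8. Negative index -1 maps to positive index 8 + (-1) = 7. data[7] = 17.
Sum: 18 + 17 = 35.

35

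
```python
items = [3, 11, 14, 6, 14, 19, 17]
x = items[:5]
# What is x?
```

items has length 7. The slice items[:5] selects indices [0, 1, 2, 3, 4] (0->3, 1->11, 2->14, 3->6, 4->14), giving [3, 11, 14, 6, 14].

[3, 11, 14, 6, 14]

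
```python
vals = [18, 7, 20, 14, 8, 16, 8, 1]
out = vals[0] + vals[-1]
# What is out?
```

vals has length 8. vals[0] = 18.
vals has length 8. Negative index -1 maps to positive index 8 + (-1) = 7. vals[7] = 1.
Sum: 18 + 1 = 19.

19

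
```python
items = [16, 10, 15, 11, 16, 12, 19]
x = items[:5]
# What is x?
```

items has length 7. The slice items[:5] selects indices [0, 1, 2, 3, 4] (0->16, 1->10, 2->15, 3->11, 4->16), giving [16, 10, 15, 11, 16].

[16, 10, 15, 11, 16]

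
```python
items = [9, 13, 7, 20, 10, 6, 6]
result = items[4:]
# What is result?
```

items has length 7. The slice items[4:] selects indices [4, 5, 6] (4->10, 5->6, 6->6), giving [10, 6, 6].

[10, 6, 6]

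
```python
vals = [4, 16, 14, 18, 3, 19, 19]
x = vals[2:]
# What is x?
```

vals has length 7. The slice vals[2:] selects indices [2, 3, 4, 5, 6] (2->14, 3->18, 4->3, 5->19, 6->19), giving [14, 18, 3, 19, 19].

[14, 18, 3, 19, 19]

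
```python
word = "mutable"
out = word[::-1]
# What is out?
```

word has length 7. The slice word[::-1] selects indices [6, 5, 4, 3, 2, 1, 0] (6->'e', 5->'l', 4->'b', 3->'a', 2->'t', 1->'u', 0->'m'), giving 'elbatum'.

'elbatum'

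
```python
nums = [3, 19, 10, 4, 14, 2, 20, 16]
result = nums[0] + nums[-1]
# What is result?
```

nums has length 8. nums[0] = 3.
nums has length 8. Negative index -1 maps to positive index 8 + (-1) = 7. nums[7] = 16.
Sum: 3 + 16 = 19.

19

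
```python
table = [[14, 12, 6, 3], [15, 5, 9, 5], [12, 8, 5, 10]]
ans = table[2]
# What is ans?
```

table has 3 rows. Row 2 is [12, 8, 5, 10].

[12, 8, 5, 10]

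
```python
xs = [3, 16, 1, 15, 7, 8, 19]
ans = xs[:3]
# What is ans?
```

xs has length 7. The slice xs[:3] selects indices [0, 1, 2] (0->3, 1->16, 2->1), giving [3, 16, 1].

[3, 16, 1]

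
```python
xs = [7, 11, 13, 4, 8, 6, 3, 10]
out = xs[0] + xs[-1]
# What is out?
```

xs has length 8. xs[0] = 7.
xs has length 8. Negative index -1 maps to positive index 8 + (-1) = 7. xs[7] = 10.
Sum: 7 + 10 = 17.

17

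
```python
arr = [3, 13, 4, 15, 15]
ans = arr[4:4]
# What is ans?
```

arr has length 5. The slice arr[4:4] resolves to an empty index range, so the result is [].

[]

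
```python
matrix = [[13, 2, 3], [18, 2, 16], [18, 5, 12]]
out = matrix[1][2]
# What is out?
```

matrix[1] = [18, 2, 16]. Taking column 2 of that row yields 16.

16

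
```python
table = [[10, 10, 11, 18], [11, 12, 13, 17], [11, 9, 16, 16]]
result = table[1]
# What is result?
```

table has 3 rows. Row 1 is [11, 12, 13, 17].

[11, 12, 13, 17]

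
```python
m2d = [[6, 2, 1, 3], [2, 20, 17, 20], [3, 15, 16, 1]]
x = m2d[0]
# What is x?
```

m2d has 3 rows. Row 0 is [6, 2, 1, 3].

[6, 2, 1, 3]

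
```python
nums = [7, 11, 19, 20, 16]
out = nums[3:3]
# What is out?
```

nums has length 5. The slice nums[3:3] resolves to an empty index range, so the result is [].

[]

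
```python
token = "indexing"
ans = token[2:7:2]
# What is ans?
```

token has length 8. The slice token[2:7:2] selects indices [2, 4, 6] (2->'d', 4->'x', 6->'n'), giving 'dxn'.

'dxn'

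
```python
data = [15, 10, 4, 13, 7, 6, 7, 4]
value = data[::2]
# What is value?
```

data has length 8. The slice data[::2] selects indices [0, 2, 4, 6] (0->15, 2->4, 4->7, 6->7), giving [15, 4, 7, 7].

[15, 4, 7, 7]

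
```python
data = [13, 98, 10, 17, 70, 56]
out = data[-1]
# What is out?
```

data has length 6. Negative index -1 maps to positive index 6 + (-1) = 5. data[5] = 56.

56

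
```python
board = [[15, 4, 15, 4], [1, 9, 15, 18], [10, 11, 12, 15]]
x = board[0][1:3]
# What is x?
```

board[0] = [15, 4, 15, 4]. board[0] has length 4. The slice board[0][1:3] selects indices [1, 2] (1->4, 2->15), giving [4, 15].

[4, 15]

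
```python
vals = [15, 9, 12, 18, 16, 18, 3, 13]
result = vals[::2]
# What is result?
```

vals has length 8. The slice vals[::2] selects indices [0, 2, 4, 6] (0->15, 2->12, 4->16, 6->3), giving [15, 12, 16, 3].

[15, 12, 16, 3]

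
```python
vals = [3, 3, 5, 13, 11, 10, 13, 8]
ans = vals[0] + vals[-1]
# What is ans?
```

vals has length 8. vals[0] = 3.
vals has length 8. Negative index -1 maps to positive index 8 + (-1) = 7. vals[7] = 8.
Sum: 3 + 8 = 11.

11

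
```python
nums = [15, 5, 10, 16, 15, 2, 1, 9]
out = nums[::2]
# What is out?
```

nums has length 8. The slice nums[::2] selects indices [0, 2, 4, 6] (0->15, 2->10, 4->15, 6->1), giving [15, 10, 15, 1].

[15, 10, 15, 1]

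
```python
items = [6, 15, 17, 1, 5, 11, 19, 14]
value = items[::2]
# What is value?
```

items has length 8. The slice items[::2] selects indices [0, 2, 4, 6] (0->6, 2->17, 4->5, 6->19), giving [6, 17, 5, 19].

[6, 17, 5, 19]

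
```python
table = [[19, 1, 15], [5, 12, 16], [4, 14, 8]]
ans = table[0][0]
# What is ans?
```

table[0] = [19, 1, 15]. Taking column 0 of that row yields 19.

19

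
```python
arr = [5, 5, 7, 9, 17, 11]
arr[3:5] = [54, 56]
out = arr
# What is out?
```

arr starts as [5, 5, 7, 9, 17, 11] (length 6). The slice arr[3:5] covers indices [3, 4] with values [9, 17]. Replacing that slice with [54, 56] (same length) produces [5, 5, 7, 54, 56, 11].

[5, 5, 7, 54, 56, 11]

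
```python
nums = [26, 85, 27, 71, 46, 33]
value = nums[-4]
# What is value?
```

nums has length 6. Negative index -4 maps to positive index 6 + (-4) = 2. nums[2] = 27.

27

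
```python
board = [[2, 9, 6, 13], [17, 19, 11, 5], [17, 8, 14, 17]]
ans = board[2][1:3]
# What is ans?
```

board[2] = [17, 8, 14, 17]. board[2] has length 4. The slice board[2][1:3] selects indices [1, 2] (1->8, 2->14), giving [8, 14].

[8, 14]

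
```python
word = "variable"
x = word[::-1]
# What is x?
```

word has length 8. The slice word[::-1] selects indices [7, 6, 5, 4, 3, 2, 1, 0] (7->'e', 6->'l', 5->'b', 4->'a', 3->'i', 2->'r', 1->'a', 0->'v'), giving 'elbairav'.

'elbairav'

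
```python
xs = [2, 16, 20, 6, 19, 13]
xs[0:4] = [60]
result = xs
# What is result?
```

xs starts as [2, 16, 20, 6, 19, 13] (length 6). The slice xs[0:4] covers indices [0, 1, 2, 3] with values [2, 16, 20, 6]. Replacing that slice with [60] (different length) produces [60, 19, 13].

[60, 19, 13]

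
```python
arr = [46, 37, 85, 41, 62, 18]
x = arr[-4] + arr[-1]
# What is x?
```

arr has length 6. Negative index -4 maps to positive index 6 + (-4) = 2. arr[2] = 85.
arr has length 6. Negative index -1 maps to positive index 6 + (-1) = 5. arr[5] = 18.
Sum: 85 + 18 = 103.

103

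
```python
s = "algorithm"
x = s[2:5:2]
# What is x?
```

s has length 9. The slice s[2:5:2] selects indices [2, 4] (2->'g', 4->'r'), giving 'gr'.

'gr'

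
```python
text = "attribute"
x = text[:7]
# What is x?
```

text has length 9. The slice text[:7] selects indices [0, 1, 2, 3, 4, 5, 6] (0->'a', 1->'t', 2->'t', 3->'r', 4->'i', 5->'b', 6->'u'), giving 'attribu'.

'attribu'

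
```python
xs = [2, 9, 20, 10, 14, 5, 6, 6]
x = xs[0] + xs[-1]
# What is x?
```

xs has length 8. xs[0] = 2.
xs has length 8. Negative index -1 maps to positive index 8 + (-1) = 7. xs[7] = 6.
Sum: 2 + 6 = 8.

8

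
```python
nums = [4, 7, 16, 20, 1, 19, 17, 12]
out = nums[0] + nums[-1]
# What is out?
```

nums has length 8. nums[0] = 4.
nums has length 8. Negative index -1 maps to positive index 8 + (-1) = 7. nums[7] = 12.
Sum: 4 + 12 = 16.

16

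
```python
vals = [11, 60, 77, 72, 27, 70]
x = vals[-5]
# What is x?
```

vals has length 6. Negative index -5 maps to positive index 6 + (-5) = 1. vals[1] = 60.

60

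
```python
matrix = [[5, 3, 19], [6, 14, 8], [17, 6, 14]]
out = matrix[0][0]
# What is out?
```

matrix[0] = [5, 3, 19]. Taking column 0 of that row yields 5.

5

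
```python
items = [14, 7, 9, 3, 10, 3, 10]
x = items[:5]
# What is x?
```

items has length 7. The slice items[:5] selects indices [0, 1, 2, 3, 4] (0->14, 1->7, 2->9, 3->3, 4->10), giving [14, 7, 9, 3, 10].

[14, 7, 9, 3, 10]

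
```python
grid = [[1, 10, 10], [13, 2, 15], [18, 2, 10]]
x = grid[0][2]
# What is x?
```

grid[0] = [1, 10, 10]. Taking column 2 of that row yields 10.

10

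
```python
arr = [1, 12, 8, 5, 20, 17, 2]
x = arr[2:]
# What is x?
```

arr has length 7. The slice arr[2:] selects indices [2, 3, 4, 5, 6] (2->8, 3->5, 4->20, 5->17, 6->2), giving [8, 5, 20, 17, 2].

[8, 5, 20, 17, 2]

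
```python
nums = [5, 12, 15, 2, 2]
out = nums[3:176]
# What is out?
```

nums has length 5. The slice nums[3:176] selects indices [3, 4] (3->2, 4->2), giving [2, 2].

[2, 2]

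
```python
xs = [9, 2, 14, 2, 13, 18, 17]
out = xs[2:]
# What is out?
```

xs has length 7. The slice xs[2:] selects indices [2, 3, 4, 5, 6] (2->14, 3->2, 4->13, 5->18, 6->17), giving [14, 2, 13, 18, 17].

[14, 2, 13, 18, 17]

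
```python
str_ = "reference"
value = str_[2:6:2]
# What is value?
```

str_ has length 9. The slice str_[2:6:2] selects indices [2, 4] (2->'f', 4->'r'), giving 'fr'.

'fr'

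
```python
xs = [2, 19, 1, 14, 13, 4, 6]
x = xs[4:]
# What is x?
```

xs has length 7. The slice xs[4:] selects indices [4, 5, 6] (4->13, 5->4, 6->6), giving [13, 4, 6].

[13, 4, 6]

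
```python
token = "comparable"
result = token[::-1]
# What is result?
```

token has length 10. The slice token[::-1] selects indices [9, 8, 7, 6, 5, 4, 3, 2, 1, 0] (9->'e', 8->'l', 7->'b', 6->'a', 5->'r', 4->'a', 3->'p', 2->'m', 1->'o', 0->'c'), giving 'elbarapmoc'.

'elbarapmoc'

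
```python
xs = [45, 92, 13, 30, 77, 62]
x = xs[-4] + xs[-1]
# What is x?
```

xs has length 6. Negative index -4 maps to positive index 6 + (-4) = 2. xs[2] = 13.
xs has length 6. Negative index -1 maps to positive index 6 + (-1) = 5. xs[5] = 62.
Sum: 13 + 62 = 75.

75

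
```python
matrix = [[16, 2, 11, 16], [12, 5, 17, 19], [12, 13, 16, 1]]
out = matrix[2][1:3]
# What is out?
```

matrix[2] = [12, 13, 16, 1]. matrix[2] has length 4. The slice matrix[2][1:3] selects indices [1, 2] (1->13, 2->16), giving [13, 16].

[13, 16]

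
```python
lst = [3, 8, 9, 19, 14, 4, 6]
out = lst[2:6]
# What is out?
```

lst has length 7. The slice lst[2:6] selects indices [2, 3, 4, 5] (2->9, 3->19, 4->14, 5->4), giving [9, 19, 14, 4].

[9, 19, 14, 4]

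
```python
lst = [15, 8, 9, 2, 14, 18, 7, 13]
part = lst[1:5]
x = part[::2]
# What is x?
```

lst has length 8. The slice lst[1:5] selects indices [1, 2, 3, 4] (1->8, 2->9, 3->2, 4->14), giving [8, 9, 2, 14]. So part = [8, 9, 2, 14]. part has length 4. The slice part[::2] selects indices [0, 2] (0->8, 2->2), giving [8, 2].

[8, 2]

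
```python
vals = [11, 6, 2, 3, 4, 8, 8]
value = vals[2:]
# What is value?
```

vals has length 7. The slice vals[2:] selects indices [2, 3, 4, 5, 6] (2->2, 3->3, 4->4, 5->8, 6->8), giving [2, 3, 4, 8, 8].

[2, 3, 4, 8, 8]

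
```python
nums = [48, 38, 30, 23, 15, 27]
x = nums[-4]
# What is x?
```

nums has length 6. Negative index -4 maps to positive index 6 + (-4) = 2. nums[2] = 30.

30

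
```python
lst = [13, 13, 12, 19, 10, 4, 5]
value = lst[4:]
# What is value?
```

lst has length 7. The slice lst[4:] selects indices [4, 5, 6] (4->10, 5->4, 6->5), giving [10, 4, 5].

[10, 4, 5]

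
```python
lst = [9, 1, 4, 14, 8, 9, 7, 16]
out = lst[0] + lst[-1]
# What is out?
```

lst has length 8. lst[0] = 9.
lst has length 8. Negative index -1 maps to positive index 8 + (-1) = 7. lst[7] = 16.
Sum: 9 + 16 = 25.

25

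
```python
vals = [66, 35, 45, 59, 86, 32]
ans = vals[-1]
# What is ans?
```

vals has length 6. Negative index -1 maps to positive index 6 + (-1) = 5. vals[5] = 32.

32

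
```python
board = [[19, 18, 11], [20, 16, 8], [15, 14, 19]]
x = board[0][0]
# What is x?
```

board[0] = [19, 18, 11]. Taking column 0 of that row yields 19.

19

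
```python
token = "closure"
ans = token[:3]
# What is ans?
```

token has length 7. The slice token[:3] selects indices [0, 1, 2] (0->'c', 1->'l', 2->'o'), giving 'clo'.

'clo'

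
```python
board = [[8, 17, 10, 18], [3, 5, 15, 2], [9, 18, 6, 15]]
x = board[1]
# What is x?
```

board has 3 rows. Row 1 is [3, 5, 15, 2].

[3, 5, 15, 2]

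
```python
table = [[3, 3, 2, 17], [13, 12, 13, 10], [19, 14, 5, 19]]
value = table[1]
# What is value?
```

table has 3 rows. Row 1 is [13, 12, 13, 10].

[13, 12, 13, 10]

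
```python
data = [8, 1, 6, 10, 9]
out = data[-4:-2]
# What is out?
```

data has length 5. The slice data[-4:-2] selects indices [1, 2] (1->1, 2->6), giving [1, 6].

[1, 6]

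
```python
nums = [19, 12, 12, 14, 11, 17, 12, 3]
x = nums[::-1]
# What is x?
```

nums has length 8. The slice nums[::-1] selects indices [7, 6, 5, 4, 3, 2, 1, 0] (7->3, 6->12, 5->17, 4->11, 3->14, 2->12, 1->12, 0->19), giving [3, 12, 17, 11, 14, 12, 12, 19].

[3, 12, 17, 11, 14, 12, 12, 19]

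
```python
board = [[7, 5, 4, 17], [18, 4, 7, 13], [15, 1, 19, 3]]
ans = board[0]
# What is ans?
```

board has 3 rows. Row 0 is [7, 5, 4, 17].

[7, 5, 4, 17]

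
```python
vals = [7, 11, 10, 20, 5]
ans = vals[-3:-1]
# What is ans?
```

vals has length 5. The slice vals[-3:-1] selects indices [2, 3] (2->10, 3->20), giving [10, 20].

[10, 20]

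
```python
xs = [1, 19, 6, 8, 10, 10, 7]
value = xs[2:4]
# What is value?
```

xs has length 7. The slice xs[2:4] selects indices [2, 3] (2->6, 3->8), giving [6, 8].

[6, 8]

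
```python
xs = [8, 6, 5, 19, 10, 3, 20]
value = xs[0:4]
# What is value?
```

xs has length 7. The slice xs[0:4] selects indices [0, 1, 2, 3] (0->8, 1->6, 2->5, 3->19), giving [8, 6, 5, 19].

[8, 6, 5, 19]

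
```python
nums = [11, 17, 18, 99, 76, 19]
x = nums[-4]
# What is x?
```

nums has length 6. Negative index -4 maps to positive index 6 + (-4) = 2. nums[2] = 18.

18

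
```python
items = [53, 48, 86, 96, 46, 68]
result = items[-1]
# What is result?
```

items has length 6. Negative index -1 maps to positive index 6 + (-1) = 5. items[5] = 68.

68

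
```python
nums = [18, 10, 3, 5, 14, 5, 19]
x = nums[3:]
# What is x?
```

nums has length 7. The slice nums[3:] selects indices [3, 4, 5, 6] (3->5, 4->14, 5->5, 6->19), giving [5, 14, 5, 19].

[5, 14, 5, 19]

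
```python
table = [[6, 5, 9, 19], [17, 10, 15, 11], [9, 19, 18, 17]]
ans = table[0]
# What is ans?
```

table has 3 rows. Row 0 is [6, 5, 9, 19].

[6, 5, 9, 19]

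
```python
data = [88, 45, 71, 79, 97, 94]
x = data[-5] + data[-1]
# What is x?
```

data has length 6. Negative index -5 maps to positive index 6 + (-5) = 1. data[1] = 45.
data has length 6. Negative index -1 maps to positive index 6 + (-1) = 5. data[5] = 94.
Sum: 45 + 94 = 139.

139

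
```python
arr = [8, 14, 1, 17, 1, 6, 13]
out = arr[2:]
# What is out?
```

arr has length 7. The slice arr[2:] selects indices [2, 3, 4, 5, 6] (2->1, 3->17, 4->1, 5->6, 6->13), giving [1, 17, 1, 6, 13].

[1, 17, 1, 6, 13]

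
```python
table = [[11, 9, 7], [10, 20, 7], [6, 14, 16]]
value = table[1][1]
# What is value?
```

table[1] = [10, 20, 7]. Taking column 1 of that row yields 20.

20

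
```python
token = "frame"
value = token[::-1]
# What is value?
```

token has length 5. The slice token[::-1] selects indices [4, 3, 2, 1, 0] (4->'e', 3->'m', 2->'a', 1->'r', 0->'f'), giving 'emarf'.

'emarf'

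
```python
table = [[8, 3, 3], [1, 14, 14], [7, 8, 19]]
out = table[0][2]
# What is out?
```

table[0] = [8, 3, 3]. Taking column 2 of that row yields 3.

3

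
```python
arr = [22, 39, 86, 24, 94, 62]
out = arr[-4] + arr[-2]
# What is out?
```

arr has length 6. Negative index -4 maps to positive index 6 + (-4) = 2. arr[2] = 86.
arr has length 6. Negative index -2 maps to positive index 6 + (-2) = 4. arr[4] = 94.
Sum: 86 + 94 = 180.

180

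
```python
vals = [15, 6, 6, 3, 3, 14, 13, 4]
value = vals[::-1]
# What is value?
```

vals has length 8. The slice vals[::-1] selects indices [7, 6, 5, 4, 3, 2, 1, 0] (7->4, 6->13, 5->14, 4->3, 3->3, 2->6, 1->6, 0->15), giving [4, 13, 14, 3, 3, 6, 6, 15].

[4, 13, 14, 3, 3, 6, 6, 15]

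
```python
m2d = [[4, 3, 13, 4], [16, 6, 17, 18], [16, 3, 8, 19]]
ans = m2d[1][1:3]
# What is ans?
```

m2d[1] = [16, 6, 17, 18]. m2d[1] has length 4. The slice m2d[1][1:3] selects indices [1, 2] (1->6, 2->17), giving [6, 17].

[6, 17]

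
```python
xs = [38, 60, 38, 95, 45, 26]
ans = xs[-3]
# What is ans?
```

xs has length 6. Negative index -3 maps to positive index 6 + (-3) = 3. xs[3] = 95.

95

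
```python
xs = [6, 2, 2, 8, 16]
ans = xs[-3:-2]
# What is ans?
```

xs has length 5. The slice xs[-3:-2] selects indices [2] (2->2), giving [2].

[2]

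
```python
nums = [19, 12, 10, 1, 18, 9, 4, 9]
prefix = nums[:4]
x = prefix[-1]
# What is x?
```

nums has length 8. The slice nums[:4] selects indices [0, 1, 2, 3] (0->19, 1->12, 2->10, 3->1), giving [19, 12, 10, 1]. So prefix = [19, 12, 10, 1]. Then prefix[-1] = 1.

1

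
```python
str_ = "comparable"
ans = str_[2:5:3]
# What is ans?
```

str_ has length 10. The slice str_[2:5:3] selects indices [2] (2->'m'), giving 'm'.

'm'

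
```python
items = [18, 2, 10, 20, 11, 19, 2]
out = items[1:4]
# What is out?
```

items has length 7. The slice items[1:4] selects indices [1, 2, 3] (1->2, 2->10, 3->20), giving [2, 10, 20].

[2, 10, 20]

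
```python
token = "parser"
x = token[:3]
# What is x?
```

token has length 6. The slice token[:3] selects indices [0, 1, 2] (0->'p', 1->'a', 2->'r'), giving 'par'.

'par'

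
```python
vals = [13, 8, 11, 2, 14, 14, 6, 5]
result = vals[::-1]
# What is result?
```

vals has length 8. The slice vals[::-1] selects indices [7, 6, 5, 4, 3, 2, 1, 0] (7->5, 6->6, 5->14, 4->14, 3->2, 2->11, 1->8, 0->13), giving [5, 6, 14, 14, 2, 11, 8, 13].

[5, 6, 14, 14, 2, 11, 8, 13]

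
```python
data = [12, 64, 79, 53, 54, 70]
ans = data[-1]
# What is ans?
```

data has length 6. Negative index -1 maps to positive index 6 + (-1) = 5. data[5] = 70.

70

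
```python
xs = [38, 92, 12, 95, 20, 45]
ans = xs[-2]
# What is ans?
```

xs has length 6. Negative index -2 maps to positive index 6 + (-2) = 4. xs[4] = 20.

20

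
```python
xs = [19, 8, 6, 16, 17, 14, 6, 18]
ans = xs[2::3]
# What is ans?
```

xs has length 8. The slice xs[2::3] selects indices [2, 5] (2->6, 5->14), giving [6, 14].

[6, 14]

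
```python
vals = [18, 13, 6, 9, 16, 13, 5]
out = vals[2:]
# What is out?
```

vals has length 7. The slice vals[2:] selects indices [2, 3, 4, 5, 6] (2->6, 3->9, 4->16, 5->13, 6->5), giving [6, 9, 16, 13, 5].

[6, 9, 16, 13, 5]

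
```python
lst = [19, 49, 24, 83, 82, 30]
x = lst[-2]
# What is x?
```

lst has length 6. Negative index -2 maps to positive index 6 + (-2) = 4. lst[4] = 82.

82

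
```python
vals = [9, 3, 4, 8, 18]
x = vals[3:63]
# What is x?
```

vals has length 5. The slice vals[3:63] selects indices [3, 4] (3->8, 4->18), giving [8, 18].

[8, 18]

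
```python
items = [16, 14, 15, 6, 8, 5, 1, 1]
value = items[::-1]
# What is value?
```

items has length 8. The slice items[::-1] selects indices [7, 6, 5, 4, 3, 2, 1, 0] (7->1, 6->1, 5->5, 4->8, 3->6, 2->15, 1->14, 0->16), giving [1, 1, 5, 8, 6, 15, 14, 16].

[1, 1, 5, 8, 6, 15, 14, 16]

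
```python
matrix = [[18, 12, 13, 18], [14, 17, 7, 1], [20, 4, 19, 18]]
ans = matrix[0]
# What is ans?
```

matrix has 3 rows. Row 0 is [18, 12, 13, 18].

[18, 12, 13, 18]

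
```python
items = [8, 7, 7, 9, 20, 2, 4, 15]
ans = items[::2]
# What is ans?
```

items has length 8. The slice items[::2] selects indices [0, 2, 4, 6] (0->8, 2->7, 4->20, 6->4), giving [8, 7, 20, 4].

[8, 7, 20, 4]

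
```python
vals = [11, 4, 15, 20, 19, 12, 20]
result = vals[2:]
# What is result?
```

vals has length 7. The slice vals[2:] selects indices [2, 3, 4, 5, 6] (2->15, 3->20, 4->19, 5->12, 6->20), giving [15, 20, 19, 12, 20].

[15, 20, 19, 12, 20]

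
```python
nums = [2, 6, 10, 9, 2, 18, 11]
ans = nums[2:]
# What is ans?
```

nums has length 7. The slice nums[2:] selects indices [2, 3, 4, 5, 6] (2->10, 3->9, 4->2, 5->18, 6->11), giving [10, 9, 2, 18, 11].

[10, 9, 2, 18, 11]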